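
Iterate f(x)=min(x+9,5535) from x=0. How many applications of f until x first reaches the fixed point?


Step 1: x=0, cap=5535, increment=9
Step 2: x grows by 9 each step until capped at 5535; fixed point is x=5535
Step 3: iterations = ceil(5535/9) = 615

615


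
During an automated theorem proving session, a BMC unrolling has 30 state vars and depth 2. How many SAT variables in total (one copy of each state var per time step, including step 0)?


BMC unrolls to depth k, creating one copy of each state var for steps 0..k.
Step count = 2 + 1 = 3 (steps 0 through 2)
Vars per step = 30
Total = 30 * 3 = 90

90


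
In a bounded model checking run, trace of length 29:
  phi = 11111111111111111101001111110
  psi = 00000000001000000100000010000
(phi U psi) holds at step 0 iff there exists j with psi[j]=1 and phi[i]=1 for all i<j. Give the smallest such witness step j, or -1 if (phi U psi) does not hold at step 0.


(phi U psi) at 0: need smallest j with psi[j]=1 and phi[i]=1 for all i in [0,j).
Scan from step 0:
  step 0: phi=1, psi=0 -> continue
  step 1: phi=1, psi=0 -> continue
  step 2: phi=1, psi=0 -> continue
  step 3: phi=1, psi=0 -> continue
  step 10: psi=1 and phi held for [0,10) -> witness found
Witness step = 10

10


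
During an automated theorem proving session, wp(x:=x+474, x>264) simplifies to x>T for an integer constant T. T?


Formula: wp(x:=E, P) = P[E/x] (substitute E for x in postcondition)
Step 1: Postcondition: x>264
Step 2: Substitute x+474 for x: x+474>264
Step 3: Solve for x: x > 264-474 = -210

-210


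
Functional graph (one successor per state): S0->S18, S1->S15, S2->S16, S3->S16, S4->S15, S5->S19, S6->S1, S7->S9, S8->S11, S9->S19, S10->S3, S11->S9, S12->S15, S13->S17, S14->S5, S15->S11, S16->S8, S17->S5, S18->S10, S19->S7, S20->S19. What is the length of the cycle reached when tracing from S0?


Trace from S0 until a state repeats:
  S0 -> S18 -> S10 -> S3 -> S16 -> S8 -> S11 -> S9 -> S19 -> S7 -> S9
S9 first seen at step 7, revisited at step 10.
Cycle length = 10 - 7 = 3

3


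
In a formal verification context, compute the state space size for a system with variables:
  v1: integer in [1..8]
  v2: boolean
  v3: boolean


State space = product of domain sizes of all variables.
Domain sizes:
  v1 (integer in [1..8]): 8
  v2 (boolean): 2
  v3 (boolean): 2
Product = 8 * 2 * 2 = 32

32


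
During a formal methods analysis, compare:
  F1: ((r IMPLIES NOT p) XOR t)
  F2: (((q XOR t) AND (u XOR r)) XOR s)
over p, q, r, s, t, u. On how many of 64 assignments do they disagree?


F1 = ((r IMPLIES NOT p) XOR t)
F2 = (((q XOR t) AND (u XOR r)) XOR s)
Evaluate both on each of 64 rows (bits = p,q,r,s,t,u):
  row 0 [000000]: F1=1 F2=0 (differ) -> 1
  row 1 [000001]: F1=1 F2=0 (differ) -> 1
  row 2 [000010]: F1=0 F2=0 -> 0
  row 3 [000011]: F1=0 F2=1 (differ) -> 1
  row 4 [000100]: F1=1 F2=1 -> 0
  (every remaining row is evaluated the same way; all 64 results are listed next)
Full result column, 8 rows per line (p,q,r fixed per line; s,t,u runs 000..111 left to right):
  rows 0-7 [p,q,r=000]: 11010010  (ones: 4)
  rows 8-15 [p,q,r=001]: 11100001  (ones: 4)
  rows 16-23 [p,q,r=010]: 10000111  (ones: 4)
  rows 24-31 [p,q,r=011]: 01001011  (ones: 4)
  rows 32-39 [p,q,r=100]: 11010010  (ones: 4)
  rows 40-47 [p,q,r=101]: 00011110  (ones: 4)
  rows 48-55 [p,q,r=110]: 10000111  (ones: 4)
  rows 56-63 [p,q,r=111]: 10110100  (ones: 4)
Disagreements = 4+4+4+4+4+4+4+4 = 32

32


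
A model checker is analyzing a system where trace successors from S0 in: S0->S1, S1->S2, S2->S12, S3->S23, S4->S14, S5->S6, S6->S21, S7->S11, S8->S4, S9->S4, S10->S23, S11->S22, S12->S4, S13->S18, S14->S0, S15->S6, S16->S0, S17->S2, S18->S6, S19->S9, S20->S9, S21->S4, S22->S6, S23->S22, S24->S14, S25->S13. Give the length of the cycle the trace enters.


Trace from S0 until a state repeats:
  S0 -> S1 -> S2 -> S12 -> S4 -> S14 -> S0
S0 first seen at step 0, revisited at step 6.
Cycle length = 6 - 0 = 6

6


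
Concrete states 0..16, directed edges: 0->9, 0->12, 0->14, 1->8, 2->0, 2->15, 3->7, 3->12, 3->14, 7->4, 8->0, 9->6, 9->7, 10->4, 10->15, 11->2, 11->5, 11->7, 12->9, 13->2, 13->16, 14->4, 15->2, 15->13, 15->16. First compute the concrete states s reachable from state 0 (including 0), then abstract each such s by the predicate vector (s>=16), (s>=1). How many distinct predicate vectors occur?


BFS from 0:
Concrete reachable: {0, 4, 6, 7, 9, 12, 14}
Abstract via predicates (s>=16), (s>=1):
  (0,0) <- {0}
  (0,1) <- {4, 6, 7, 9, 12, 14}
Distinct abstract states = 2

2


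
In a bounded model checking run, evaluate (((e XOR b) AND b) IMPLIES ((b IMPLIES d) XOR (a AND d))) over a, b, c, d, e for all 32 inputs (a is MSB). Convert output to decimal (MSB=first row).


Formula: (((e XOR b) AND b) IMPLIES ((b IMPLIES d) XOR (a AND d))) over a, b, c, d, e (32 rows)
Evaluate each row (bits = a,b,c,d,e, MSB first):
  row 0 [00000]: (((0 XOR 0) AND 0) IMPLIES ((0 IMPLIES 0) XOR (0 AND 0))) -> 1
  row 1 [00001]: (((1 XOR 0) AND 0) IMPLIES ((0 IMPLIES 0) XOR (0 AND 0))) -> 1
  row 2 [00010]: (((0 XOR 0) AND 0) IMPLIES ((0 IMPLIES 1) XOR (0 AND 1))) -> 1
  row 3 [00011]: (((1 XOR 0) AND 0) IMPLIES ((0 IMPLIES 1) XOR (0 AND 1))) -> 1
  row 4 [00100]: (((0 XOR 0) AND 0) IMPLIES ((0 IMPLIES 0) XOR (0 AND 0))) -> 1
  row 5 [00101]: (((1 XOR 0) AND 0) IMPLIES ((0 IMPLIES 0) XOR (0 AND 0))) -> 1
  row 6 [00110]: (((0 XOR 0) AND 0) IMPLIES ((0 IMPLIES 1) XOR (0 AND 1))) -> 1
  row 7 [00111]: (((1 XOR 0) AND 0) IMPLIES ((0 IMPLIES 1) XOR (0 AND 1))) -> 1
  row 8 [01000]: (((0 XOR 1) AND 1) IMPLIES ((1 IMPLIES 0) XOR (0 AND 0))) -> 0
  row 9 [01001]: (((1 XOR 1) AND 1) IMPLIES ((1 IMPLIES 0) XOR (0 AND 0))) -> 1
  row 10 [01010]: (((0 XOR 1) AND 1) IMPLIES ((1 IMPLIES 1) XOR (0 AND 1))) -> 1
  row 11 [01011]: (((1 XOR 1) AND 1) IMPLIES ((1 IMPLIES 1) XOR (0 AND 1))) -> 1
  row 12 [01100]: (((0 XOR 1) AND 1) IMPLIES ((1 IMPLIES 0) XOR (0 AND 0))) -> 0
  row 13 [01101]: (((1 XOR 1) AND 1) IMPLIES ((1 IMPLIES 0) XOR (0 AND 0))) -> 1
  row 14 [01110]: (((0 XOR 1) AND 1) IMPLIES ((1 IMPLIES 1) XOR (0 AND 1))) -> 1
  row 15 [01111]: (((1 XOR 1) AND 1) IMPLIES ((1 IMPLIES 1) XOR (0 AND 1))) -> 1
  row 16 [10000]: (((0 XOR 0) AND 0) IMPLIES ((0 IMPLIES 0) XOR (1 AND 0))) -> 1
  row 17 [10001]: (((1 XOR 0) AND 0) IMPLIES ((0 IMPLIES 0) XOR (1 AND 0))) -> 1
  row 18 [10010]: (((0 XOR 0) AND 0) IMPLIES ((0 IMPLIES 1) XOR (1 AND 1))) -> 1
  row 19 [10011]: (((1 XOR 0) AND 0) IMPLIES ((0 IMPLIES 1) XOR (1 AND 1))) -> 1
  row 20 [10100]: (((0 XOR 0) AND 0) IMPLIES ((0 IMPLIES 0) XOR (1 AND 0))) -> 1
  row 21 [10101]: (((1 XOR 0) AND 0) IMPLIES ((0 IMPLIES 0) XOR (1 AND 0))) -> 1
  row 22 [10110]: (((0 XOR 0) AND 0) IMPLIES ((0 IMPLIES 1) XOR (1 AND 1))) -> 1
  row 23 [10111]: (((1 XOR 0) AND 0) IMPLIES ((0 IMPLIES 1) XOR (1 AND 1))) -> 1
  row 24 [11000]: (((0 XOR 1) AND 1) IMPLIES ((1 IMPLIES 0) XOR (1 AND 0))) -> 0
  row 25 [11001]: (((1 XOR 1) AND 1) IMPLIES ((1 IMPLIES 0) XOR (1 AND 0))) -> 1
  row 26 [11010]: (((0 XOR 1) AND 1) IMPLIES ((1 IMPLIES 1) XOR (1 AND 1))) -> 0
  row 27 [11011]: (((1 XOR 1) AND 1) IMPLIES ((1 IMPLIES 1) XOR (1 AND 1))) -> 1
  row 28 [11100]: (((0 XOR 1) AND 1) IMPLIES ((1 IMPLIES 0) XOR (1 AND 0))) -> 0
  row 29 [11101]: (((1 XOR 1) AND 1) IMPLIES ((1 IMPLIES 0) XOR (1 AND 0))) -> 1
  row 30 [11110]: (((0 XOR 1) AND 1) IMPLIES ((1 IMPLIES 1) XOR (1 AND 1))) -> 0
  row 31 [11111]: (((1 XOR 1) AND 1) IMPLIES ((1 IMPLIES 1) XOR (1 AND 1))) -> 1
Full result column, 4 rows per line (a,b,c fixed per line; d,e runs 00..11 left to right):
  rows 0-3 [a,b,c=000]: 1111  = hex F
  rows 4-7 [a,b,c=001]: 1111  = hex F
  rows 8-11 [a,b,c=010]: 0111  = hex 7
  rows 12-15 [a,b,c=011]: 0111  = hex 7
  rows 16-19 [a,b,c=100]: 1111  = hex F
  rows 20-23 [a,b,c=101]: 1111  = hex F
  rows 24-27 [a,b,c=110]: 0101  = hex 5
  rows 28-31 [a,b,c=111]: 0101  = hex 5
Output column (row 0 .. row 31) = 11111111011101111111111101010101
Output column grouped in 4s = 1111 1111 0111 0111 1111 1111 0101 0101 = 0xFF77FF55
Convert to decimal digit by digit (value = value*16 + digit):
  F -> 15
  15*16 + 15 (F) = 255
  255*16 + 7 = 4087
  4087*16 + 7 = 65399
  65399*16 + 15 (F) = 1046399
  1046399*16 + 15 (F) = 16742399
  16742399*16 + 5 = 267878389
  267878389*16 + 5 = 4286054229
Decimal = 4286054229

4286054229


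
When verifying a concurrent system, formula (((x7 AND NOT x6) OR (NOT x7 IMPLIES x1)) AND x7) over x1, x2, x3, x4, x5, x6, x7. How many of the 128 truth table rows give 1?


Formula: (((x7 AND NOT x6) OR (NOT x7 IMPLIES x1)) AND x7) over 7 vars (128 rows)
Evaluate each row (x1, x2, x3, x4, x5, x6, x7 as bits, MSB first):
  row 0 [0000000]: (((0 AND NOT 0) OR (NOT 0 IMPLIES 0)) AND 0) -> 0
  row 1 [0000001]: (((1 AND NOT 0) OR (NOT 1 IMPLIES 0)) AND 1) -> 1
  row 2 [0000010]: (((0 AND NOT 1) OR (NOT 0 IMPLIES 0)) AND 0) -> 0
  row 3 [0000011]: (((1 AND NOT 1) OR (NOT 1 IMPLIES 0)) AND 1) -> 1
  row 4 [0000100]: (((0 AND NOT 0) OR (NOT 0 IMPLIES 0)) AND 0) -> 0
  (every remaining row is evaluated the same way; all 128 results are listed next)
Full result column, 8 rows per line (x1,x2,x3,x4 fixed per line; x5,x6,x7 runs 000..111 left to right):
  rows 0-7 [x1,x2,x3,x4=0000]: 01010101  (ones: 4)
  rows 8-15 [x1,x2,x3,x4=0001]: 01010101  (ones: 4)
  rows 16-23 [x1,x2,x3,x4=0010]: 01010101  (ones: 4)
  rows 24-31 [x1,x2,x3,x4=0011]: 01010101  (ones: 4)
  rows 32-39 [x1,x2,x3,x4=0100]: 01010101  (ones: 4)
  rows 40-47 [x1,x2,x3,x4=0101]: 01010101  (ones: 4)
  rows 48-55 [x1,x2,x3,x4=0110]: 01010101  (ones: 4)
  rows 56-63 [x1,x2,x3,x4=0111]: 01010101  (ones: 4)
  rows 64-71 [x1,x2,x3,x4=1000]: 01010101  (ones: 4)
  rows 72-79 [x1,x2,x3,x4=1001]: 01010101  (ones: 4)
  rows 80-87 [x1,x2,x3,x4=1010]: 01010101  (ones: 4)
  rows 88-95 [x1,x2,x3,x4=1011]: 01010101  (ones: 4)
  rows 96-103 [x1,x2,x3,x4=1100]: 01010101  (ones: 4)
  rows 104-111 [x1,x2,x3,x4=1101]: 01010101  (ones: 4)
  rows 112-119 [x1,x2,x3,x4=1110]: 01010101  (ones: 4)
  rows 120-127 [x1,x2,x3,x4=1111]: 01010101  (ones: 4)
Count of 1-rows = 4+4+4+4+4+4+4+4+4+4+4+4+4+4+4+4 = 64

64


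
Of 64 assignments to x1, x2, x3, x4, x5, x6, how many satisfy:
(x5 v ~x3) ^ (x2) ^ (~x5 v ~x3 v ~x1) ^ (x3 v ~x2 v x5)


CNF with 4 clauses over 6 vars (64 assignments).
An assignment satisfies CNF iff every clause has >=1 true literal.
Check each row (bits = x1,x2,x3,x4,x5,x6; clause T/F shown):
  row 0 [000000]: clauses=TFTT -> 0
  row 1 [000001]: clauses=TFTT -> 0
  row 2 [000010]: clauses=TFTT -> 0
  row 3 [000011]: clauses=TFTT -> 0
  row 4 [000100]: clauses=TFTT -> 0
  (every remaining row is evaluated the same way; all 64 results are listed next)
Full result column, 8 rows per line (x1,x2,x3 fixed per line; x4,x5,x6 runs 000..111 left to right):
  rows 0-7 [x1,x2,x3=000]: 00000000  (ones: 0)
  rows 8-15 [x1,x2,x3=001]: 00000000  (ones: 0)
  rows 16-23 [x1,x2,x3=010]: 00110011  (ones: 4)
  rows 24-31 [x1,x2,x3=011]: 00110011  (ones: 4)
  rows 32-39 [x1,x2,x3=100]: 00000000  (ones: 0)
  rows 40-47 [x1,x2,x3=101]: 00000000  (ones: 0)
  rows 48-55 [x1,x2,x3=110]: 00110011  (ones: 4)
  rows 56-63 [x1,x2,x3=111]: 00000000  (ones: 0)
Satisfying assignments = 0+0+4+4+0+0+4+0 = 12

12


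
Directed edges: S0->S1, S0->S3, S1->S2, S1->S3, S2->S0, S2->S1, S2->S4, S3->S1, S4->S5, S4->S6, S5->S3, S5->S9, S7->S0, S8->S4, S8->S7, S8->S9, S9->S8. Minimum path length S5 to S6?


BFS layer-by-layer from S5:
  dist 0: {S5}
  dist 1: {S3, S9}
  dist 2: {S1, S8}
  dist 3: {S2, S4, S7}
  dist 4: {S0, S6}
  -> S6 reached at distance 4
Shortest path length = 4

4


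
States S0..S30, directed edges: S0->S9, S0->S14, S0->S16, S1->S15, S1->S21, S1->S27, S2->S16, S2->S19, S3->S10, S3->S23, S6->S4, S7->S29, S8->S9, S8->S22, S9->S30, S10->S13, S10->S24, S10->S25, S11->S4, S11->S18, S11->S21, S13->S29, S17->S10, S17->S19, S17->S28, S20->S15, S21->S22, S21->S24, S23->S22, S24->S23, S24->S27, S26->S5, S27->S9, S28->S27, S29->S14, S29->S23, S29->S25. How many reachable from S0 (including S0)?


BFS from S0:
  layer 0: {S0}
  layer 1: {S9, S14, S16}
  layer 2: {S30}
Reachable set: {S0, S9, S14, S16, S30}
Count = 5

5


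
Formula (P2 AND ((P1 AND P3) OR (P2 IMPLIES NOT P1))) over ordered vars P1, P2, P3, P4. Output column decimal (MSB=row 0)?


Formula: (P2 AND ((P1 AND P3) OR (P2 IMPLIES NOT P1))) over P1, P2, P3, P4 (16 rows)
Evaluate each row (bits = P1,P2,P3,P4, MSB first):
  row 0 [0000]: (0 AND ((0 AND 0) OR (0 IMPLIES NOT 0))) -> 0
  row 1 [0001]: (0 AND ((0 AND 0) OR (0 IMPLIES NOT 0))) -> 0
  row 2 [0010]: (0 AND ((0 AND 1) OR (0 IMPLIES NOT 0))) -> 0
  row 3 [0011]: (0 AND ((0 AND 1) OR (0 IMPLIES NOT 0))) -> 0
  row 4 [0100]: (1 AND ((0 AND 0) OR (1 IMPLIES NOT 0))) -> 1
  row 5 [0101]: (1 AND ((0 AND 0) OR (1 IMPLIES NOT 0))) -> 1
  row 6 [0110]: (1 AND ((0 AND 1) OR (1 IMPLIES NOT 0))) -> 1
  row 7 [0111]: (1 AND ((0 AND 1) OR (1 IMPLIES NOT 0))) -> 1
  row 8 [1000]: (0 AND ((1 AND 0) OR (0 IMPLIES NOT 1))) -> 0
  row 9 [1001]: (0 AND ((1 AND 0) OR (0 IMPLIES NOT 1))) -> 0
  row 10 [1010]: (0 AND ((1 AND 1) OR (0 IMPLIES NOT 1))) -> 0
  row 11 [1011]: (0 AND ((1 AND 1) OR (0 IMPLIES NOT 1))) -> 0
  row 12 [1100]: (1 AND ((1 AND 0) OR (1 IMPLIES NOT 1))) -> 0
  row 13 [1101]: (1 AND ((1 AND 0) OR (1 IMPLIES NOT 1))) -> 0
  row 14 [1110]: (1 AND ((1 AND 1) OR (1 IMPLIES NOT 1))) -> 1
  row 15 [1111]: (1 AND ((1 AND 1) OR (1 IMPLIES NOT 1))) -> 1
Full result column, 4 rows per line (P1,P2 fixed per line; P3,P4 runs 00..11 left to right):
  rows 0-3 [P1,P2=00]: 0000  = hex 0
  rows 4-7 [P1,P2=01]: 1111  = hex F
  rows 8-11 [P1,P2=10]: 0000  = hex 0
  rows 12-15 [P1,P2=11]: 0011  = hex 3
Output column (row 0 .. row 15) = 0000111100000011
Output column grouped in 4s = 0000 1111 0000 0011 = 0x0F03
Convert to decimal digit by digit (value = value*16 + digit):
  0 -> 0
  0*16 + 15 (F) = 15
  15*16 + 0 = 240
  240*16 + 3 = 3843
Decimal = 3843

3843


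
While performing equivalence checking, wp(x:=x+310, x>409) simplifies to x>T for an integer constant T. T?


Formula: wp(x:=E, P) = P[E/x] (substitute E for x in postcondition)
Step 1: Postcondition: x>409
Step 2: Substitute x+310 for x: x+310>409
Step 3: Solve for x: x > 409-310 = 99

99


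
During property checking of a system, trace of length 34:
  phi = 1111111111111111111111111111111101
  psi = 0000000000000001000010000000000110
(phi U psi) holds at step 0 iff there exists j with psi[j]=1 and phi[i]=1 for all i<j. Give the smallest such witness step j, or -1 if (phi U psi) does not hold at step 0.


(phi U psi) at 0: need smallest j with psi[j]=1 and phi[i]=1 for all i in [0,j).
Scan from step 0:
  step 0: phi=1, psi=0 -> continue
  step 1: phi=1, psi=0 -> continue
  step 2: phi=1, psi=0 -> continue
  step 3: phi=1, psi=0 -> continue
  step 15: psi=1 and phi held for [0,15) -> witness found
Witness step = 15

15


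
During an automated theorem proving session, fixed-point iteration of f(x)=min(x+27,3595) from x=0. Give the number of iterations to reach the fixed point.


Step 1: x=0, cap=3595, increment=27
Step 2: x grows by 27 each step until capped at 3595; fixed point is x=3595
Step 3: iterations = ceil(3595/27) = 134

134


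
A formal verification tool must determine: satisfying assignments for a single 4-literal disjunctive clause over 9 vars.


Step 1: Total=2^9=512
Step 2: Unsat when all 4 false: 2^5=32
Step 3: Sat=512-32=480

480


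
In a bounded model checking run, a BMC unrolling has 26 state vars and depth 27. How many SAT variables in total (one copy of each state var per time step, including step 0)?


BMC unrolls to depth k, creating one copy of each state var for steps 0..k.
Step count = 27 + 1 = 28 (steps 0 through 27)
Vars per step = 26
Total = 26 * 28 = 728

728


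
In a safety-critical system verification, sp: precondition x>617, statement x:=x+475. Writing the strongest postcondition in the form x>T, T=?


Formula: sp(P, x:=E) = exists old_x. (x = E[old_x/x]) AND P[old_x/x] (old_x is the value of x before the assignment; eliminate old_x by solving x = E[old_x/x] for old_x)
Step 1: Precondition P: x>617, i.e. old_x > 617
Step 2: Assignment gives x = old_x + 475, so old_x = x - 475
Step 3: Substitute into P: x - 475 > 617
Step 4: Simplify: x > 617+475 = 1092

1092


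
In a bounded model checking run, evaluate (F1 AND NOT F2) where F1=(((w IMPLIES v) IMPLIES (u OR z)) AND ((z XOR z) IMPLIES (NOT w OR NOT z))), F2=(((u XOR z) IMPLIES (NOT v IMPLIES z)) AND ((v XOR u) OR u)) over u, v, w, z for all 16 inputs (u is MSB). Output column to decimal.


F1 = (((w IMPLIES v) IMPLIES (u OR z)) AND ((z XOR z) IMPLIES (NOT w OR NOT z)))
F2 = (((u XOR z) IMPLIES (NOT v IMPLIES z)) AND ((v XOR u) OR u))
Counterexample to F1=>F2 is where F1=1 and F2=0.
Evaluate each row (bits = u,v,w,z, MSB first):
  row 0 [0000]: F1=0 F2=0 -> F1&~F2 -> 0
  row 1 [0001]: F1=1 F2=0 -> F1&~F2 -> 1
  row 2 [0010]: F1=1 F2=0 -> F1&~F2 -> 1
  row 3 [0011]: F1=1 F2=0 -> F1&~F2 -> 1
  row 4 [0100]: F1=0 F2=1 -> F1&~F2 -> 0
  row 5 [0101]: F1=1 F2=1 -> F1&~F2 -> 0
  row 6 [0110]: F1=0 F2=1 -> F1&~F2 -> 0
  row 7 [0111]: F1=1 F2=1 -> F1&~F2 -> 0
  row 8 [1000]: F1=1 F2=0 -> F1&~F2 -> 1
  row 9 [1001]: F1=1 F2=1 -> F1&~F2 -> 0
  row 10 [1010]: F1=1 F2=0 -> F1&~F2 -> 1
  row 11 [1011]: F1=1 F2=1 -> F1&~F2 -> 0
  row 12 [1100]: F1=1 F2=1 -> F1&~F2 -> 0
  row 13 [1101]: F1=1 F2=1 -> F1&~F2 -> 0
  row 14 [1110]: F1=1 F2=1 -> F1&~F2 -> 0
  row 15 [1111]: F1=1 F2=1 -> F1&~F2 -> 0
Full result column, 4 rows per line (u,v fixed per line; w,z runs 00..11 left to right):
  rows 0-3 [u,v=00]: 0111  = hex 7
  rows 4-7 [u,v=01]: 0000  = hex 0
  rows 8-11 [u,v=10]: 1010  = hex A
  rows 12-15 [u,v=11]: 0000  = hex 0
Counterexample vector (row 0 .. row 15) = 0111000010100000
Output column grouped in 4s = 0111 0000 1010 0000 = 0x70A0
Convert to decimal digit by digit (value = value*16 + digit):
  7 -> 7
  7*16 + 0 = 112
  112*16 + 10 (A) = 1802
  1802*16 + 0 = 28832
Decimal = 28832

28832


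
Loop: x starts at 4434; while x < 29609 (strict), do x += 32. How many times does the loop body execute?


Step 1: x goes from 4434 toward 29609 by 32; the body runs while x<29609, so iterations = ceil((bound-start)/step)
Step 2: Distance=25175
Step 3: ceil(25175/32)=787

787


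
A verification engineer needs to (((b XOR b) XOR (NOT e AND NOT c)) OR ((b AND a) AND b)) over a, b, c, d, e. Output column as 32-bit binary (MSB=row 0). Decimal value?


Formula: (((b XOR b) XOR (NOT e AND NOT c)) OR ((b AND a) AND b)) over a, b, c, d, e (32 rows)
Evaluate each row (bits = a,b,c,d,e, MSB first):
  row 0 [00000]: (((0 XOR 0) XOR (NOT 0 AND NOT 0)) OR ((0 AND 0) AND 0)) -> 1
  row 1 [00001]: (((0 XOR 0) XOR (NOT 1 AND NOT 0)) OR ((0 AND 0) AND 0)) -> 0
  row 2 [00010]: (((0 XOR 0) XOR (NOT 0 AND NOT 0)) OR ((0 AND 0) AND 0)) -> 1
  row 3 [00011]: (((0 XOR 0) XOR (NOT 1 AND NOT 0)) OR ((0 AND 0) AND 0)) -> 0
  row 4 [00100]: (((0 XOR 0) XOR (NOT 0 AND NOT 1)) OR ((0 AND 0) AND 0)) -> 0
  row 5 [00101]: (((0 XOR 0) XOR (NOT 1 AND NOT 1)) OR ((0 AND 0) AND 0)) -> 0
  row 6 [00110]: (((0 XOR 0) XOR (NOT 0 AND NOT 1)) OR ((0 AND 0) AND 0)) -> 0
  row 7 [00111]: (((0 XOR 0) XOR (NOT 1 AND NOT 1)) OR ((0 AND 0) AND 0)) -> 0
  row 8 [01000]: (((1 XOR 1) XOR (NOT 0 AND NOT 0)) OR ((1 AND 0) AND 1)) -> 1
  row 9 [01001]: (((1 XOR 1) XOR (NOT 1 AND NOT 0)) OR ((1 AND 0) AND 1)) -> 0
  row 10 [01010]: (((1 XOR 1) XOR (NOT 0 AND NOT 0)) OR ((1 AND 0) AND 1)) -> 1
  row 11 [01011]: (((1 XOR 1) XOR (NOT 1 AND NOT 0)) OR ((1 AND 0) AND 1)) -> 0
  row 12 [01100]: (((1 XOR 1) XOR (NOT 0 AND NOT 1)) OR ((1 AND 0) AND 1)) -> 0
  row 13 [01101]: (((1 XOR 1) XOR (NOT 1 AND NOT 1)) OR ((1 AND 0) AND 1)) -> 0
  row 14 [01110]: (((1 XOR 1) XOR (NOT 0 AND NOT 1)) OR ((1 AND 0) AND 1)) -> 0
  row 15 [01111]: (((1 XOR 1) XOR (NOT 1 AND NOT 1)) OR ((1 AND 0) AND 1)) -> 0
  row 16 [10000]: (((0 XOR 0) XOR (NOT 0 AND NOT 0)) OR ((0 AND 1) AND 0)) -> 1
  row 17 [10001]: (((0 XOR 0) XOR (NOT 1 AND NOT 0)) OR ((0 AND 1) AND 0)) -> 0
  row 18 [10010]: (((0 XOR 0) XOR (NOT 0 AND NOT 0)) OR ((0 AND 1) AND 0)) -> 1
  row 19 [10011]: (((0 XOR 0) XOR (NOT 1 AND NOT 0)) OR ((0 AND 1) AND 0)) -> 0
  row 20 [10100]: (((0 XOR 0) XOR (NOT 0 AND NOT 1)) OR ((0 AND 1) AND 0)) -> 0
  row 21 [10101]: (((0 XOR 0) XOR (NOT 1 AND NOT 1)) OR ((0 AND 1) AND 0)) -> 0
  row 22 [10110]: (((0 XOR 0) XOR (NOT 0 AND NOT 1)) OR ((0 AND 1) AND 0)) -> 0
  row 23 [10111]: (((0 XOR 0) XOR (NOT 1 AND NOT 1)) OR ((0 AND 1) AND 0)) -> 0
  row 24 [11000]: (((1 XOR 1) XOR (NOT 0 AND NOT 0)) OR ((1 AND 1) AND 1)) -> 1
  row 25 [11001]: (((1 XOR 1) XOR (NOT 1 AND NOT 0)) OR ((1 AND 1) AND 1)) -> 1
  row 26 [11010]: (((1 XOR 1) XOR (NOT 0 AND NOT 0)) OR ((1 AND 1) AND 1)) -> 1
  row 27 [11011]: (((1 XOR 1) XOR (NOT 1 AND NOT 0)) OR ((1 AND 1) AND 1)) -> 1
  row 28 [11100]: (((1 XOR 1) XOR (NOT 0 AND NOT 1)) OR ((1 AND 1) AND 1)) -> 1
  row 29 [11101]: (((1 XOR 1) XOR (NOT 1 AND NOT 1)) OR ((1 AND 1) AND 1)) -> 1
  row 30 [11110]: (((1 XOR 1) XOR (NOT 0 AND NOT 1)) OR ((1 AND 1) AND 1)) -> 1
  row 31 [11111]: (((1 XOR 1) XOR (NOT 1 AND NOT 1)) OR ((1 AND 1) AND 1)) -> 1
Full result column, 4 rows per line (a,b,c fixed per line; d,e runs 00..11 left to right):
  rows 0-3 [a,b,c=000]: 1010  = hex A
  rows 4-7 [a,b,c=001]: 0000  = hex 0
  rows 8-11 [a,b,c=010]: 1010  = hex A
  rows 12-15 [a,b,c=011]: 0000  = hex 0
  rows 16-19 [a,b,c=100]: 1010  = hex A
  rows 20-23 [a,b,c=101]: 0000  = hex 0
  rows 24-27 [a,b,c=110]: 1111  = hex F
  rows 28-31 [a,b,c=111]: 1111  = hex F
Output column (row 0 .. row 31) = 10100000101000001010000011111111
Output column grouped in 4s = 1010 0000 1010 0000 1010 0000 1111 1111 = 0xA0A0A0FF
Convert to decimal digit by digit (value = value*16 + digit):
  A -> 10
  10*16 + 0 = 160
  160*16 + 10 (A) = 2570
  2570*16 + 0 = 41120
  41120*16 + 10 (A) = 657930
  657930*16 + 0 = 10526880
  10526880*16 + 15 (F) = 168430095
  168430095*16 + 15 (F) = 2694881535
Decimal = 2694881535

2694881535


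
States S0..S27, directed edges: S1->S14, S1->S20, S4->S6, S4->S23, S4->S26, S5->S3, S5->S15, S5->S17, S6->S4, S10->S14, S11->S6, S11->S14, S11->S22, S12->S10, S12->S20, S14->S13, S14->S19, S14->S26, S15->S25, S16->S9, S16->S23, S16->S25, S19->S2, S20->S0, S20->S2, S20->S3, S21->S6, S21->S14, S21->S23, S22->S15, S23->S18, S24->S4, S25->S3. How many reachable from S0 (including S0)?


BFS from S0:
  layer 0: {S0}
Reachable set: {S0}
Count = 1

1


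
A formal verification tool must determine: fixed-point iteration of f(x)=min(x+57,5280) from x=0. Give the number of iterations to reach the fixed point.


Step 1: x=0, cap=5280, increment=57
Step 2: x grows by 57 each step until capped at 5280; fixed point is x=5280
Step 3: iterations = ceil(5280/57) = 93

93


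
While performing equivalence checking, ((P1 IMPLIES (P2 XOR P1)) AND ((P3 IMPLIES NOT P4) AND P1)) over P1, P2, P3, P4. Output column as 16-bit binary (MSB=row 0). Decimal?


Formula: ((P1 IMPLIES (P2 XOR P1)) AND ((P3 IMPLIES NOT P4) AND P1)) over P1, P2, P3, P4 (16 rows)
Evaluate each row (bits = P1,P2,P3,P4, MSB first):
  row 0 [0000]: ((0 IMPLIES (0 XOR 0)) AND ((0 IMPLIES NOT 0) AND 0)) -> 0
  row 1 [0001]: ((0 IMPLIES (0 XOR 0)) AND ((0 IMPLIES NOT 1) AND 0)) -> 0
  row 2 [0010]: ((0 IMPLIES (0 XOR 0)) AND ((1 IMPLIES NOT 0) AND 0)) -> 0
  row 3 [0011]: ((0 IMPLIES (0 XOR 0)) AND ((1 IMPLIES NOT 1) AND 0)) -> 0
  row 4 [0100]: ((0 IMPLIES (1 XOR 0)) AND ((0 IMPLIES NOT 0) AND 0)) -> 0
  row 5 [0101]: ((0 IMPLIES (1 XOR 0)) AND ((0 IMPLIES NOT 1) AND 0)) -> 0
  row 6 [0110]: ((0 IMPLIES (1 XOR 0)) AND ((1 IMPLIES NOT 0) AND 0)) -> 0
  row 7 [0111]: ((0 IMPLIES (1 XOR 0)) AND ((1 IMPLIES NOT 1) AND 0)) -> 0
  row 8 [1000]: ((1 IMPLIES (0 XOR 1)) AND ((0 IMPLIES NOT 0) AND 1)) -> 1
  row 9 [1001]: ((1 IMPLIES (0 XOR 1)) AND ((0 IMPLIES NOT 1) AND 1)) -> 1
  row 10 [1010]: ((1 IMPLIES (0 XOR 1)) AND ((1 IMPLIES NOT 0) AND 1)) -> 1
  row 11 [1011]: ((1 IMPLIES (0 XOR 1)) AND ((1 IMPLIES NOT 1) AND 1)) -> 0
  row 12 [1100]: ((1 IMPLIES (1 XOR 1)) AND ((0 IMPLIES NOT 0) AND 1)) -> 0
  row 13 [1101]: ((1 IMPLIES (1 XOR 1)) AND ((0 IMPLIES NOT 1) AND 1)) -> 0
  row 14 [1110]: ((1 IMPLIES (1 XOR 1)) AND ((1 IMPLIES NOT 0) AND 1)) -> 0
  row 15 [1111]: ((1 IMPLIES (1 XOR 1)) AND ((1 IMPLIES NOT 1) AND 1)) -> 0
Full result column, 4 rows per line (P1,P2 fixed per line; P3,P4 runs 00..11 left to right):
  rows 0-3 [P1,P2=00]: 0000  = hex 0
  rows 4-7 [P1,P2=01]: 0000  = hex 0
  rows 8-11 [P1,P2=10]: 1110  = hex E
  rows 12-15 [P1,P2=11]: 0000  = hex 0
Output column (row 0 .. row 15) = 0000000011100000
Output column grouped in 4s = 0000 0000 1110 0000 = 0x00E0
Convert to decimal digit by digit (value = value*16 + digit):
  0 -> 0
  0*16 + 0 = 0
  0*16 + 14 (E) = 14
  14*16 + 0 = 224
Decimal = 224

224


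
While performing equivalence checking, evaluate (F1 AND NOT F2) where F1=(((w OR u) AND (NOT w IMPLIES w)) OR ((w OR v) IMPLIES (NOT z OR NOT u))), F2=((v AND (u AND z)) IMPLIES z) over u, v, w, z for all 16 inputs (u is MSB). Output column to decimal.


F1 = (((w OR u) AND (NOT w IMPLIES w)) OR ((w OR v) IMPLIES (NOT z OR NOT u)))
F2 = ((v AND (u AND z)) IMPLIES z)
Counterexample to F1=>F2 is where F1=1 and F2=0.
Evaluate each row (bits = u,v,w,z, MSB first):
  row 0 [0000]: F1=1 F2=1 -> F1&~F2 -> 0
  row 1 [0001]: F1=1 F2=1 -> F1&~F2 -> 0
  row 2 [0010]: F1=1 F2=1 -> F1&~F2 -> 0
  row 3 [0011]: F1=1 F2=1 -> F1&~F2 -> 0
  row 4 [0100]: F1=1 F2=1 -> F1&~F2 -> 0
  row 5 [0101]: F1=1 F2=1 -> F1&~F2 -> 0
  row 6 [0110]: F1=1 F2=1 -> F1&~F2 -> 0
  row 7 [0111]: F1=1 F2=1 -> F1&~F2 -> 0
  row 8 [1000]: F1=1 F2=1 -> F1&~F2 -> 0
  row 9 [1001]: F1=1 F2=1 -> F1&~F2 -> 0
  row 10 [1010]: F1=1 F2=1 -> F1&~F2 -> 0
  row 11 [1011]: F1=1 F2=1 -> F1&~F2 -> 0
  row 12 [1100]: F1=1 F2=1 -> F1&~F2 -> 0
  row 13 [1101]: F1=0 F2=1 -> F1&~F2 -> 0
  row 14 [1110]: F1=1 F2=1 -> F1&~F2 -> 0
  row 15 [1111]: F1=1 F2=1 -> F1&~F2 -> 0
Full result column, 4 rows per line (u,v fixed per line; w,z runs 00..11 left to right):
  rows 0-3 [u,v=00]: 0000  = hex 0
  rows 4-7 [u,v=01]: 0000  = hex 0
  rows 8-11 [u,v=10]: 0000  = hex 0
  rows 12-15 [u,v=11]: 0000  = hex 0
Counterexample vector (row 0 .. row 15) = 0000000000000000
Output column grouped in 4s = 0000 0000 0000 0000 = 0x0000
Convert to decimal digit by digit (value = value*16 + digit):
  0 -> 0
  0*16 + 0 = 0
  0*16 + 0 = 0
  0*16 + 0 = 0
Decimal = 0

0


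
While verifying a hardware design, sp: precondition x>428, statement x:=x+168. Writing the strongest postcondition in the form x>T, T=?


Formula: sp(P, x:=E) = exists old_x. (x = E[old_x/x]) AND P[old_x/x] (old_x is the value of x before the assignment; eliminate old_x by solving x = E[old_x/x] for old_x)
Step 1: Precondition P: x>428, i.e. old_x > 428
Step 2: Assignment gives x = old_x + 168, so old_x = x - 168
Step 3: Substitute into P: x - 168 > 428
Step 4: Simplify: x > 428+168 = 596

596


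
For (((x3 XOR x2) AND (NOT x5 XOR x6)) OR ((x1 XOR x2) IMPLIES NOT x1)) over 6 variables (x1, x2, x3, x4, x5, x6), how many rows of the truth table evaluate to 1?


Formula: (((x3 XOR x2) AND (NOT x5 XOR x6)) OR ((x1 XOR x2) IMPLIES NOT x1)) over 6 vars (64 rows)
Evaluate each row (x1, x2, x3, x4, x5, x6 as bits, MSB first):
  row 0 [000000]: (((0 XOR 0) AND (NOT 0 XOR 0)) OR ((0 XOR 0) IMPLIES NOT 0)) -> 1
  row 1 [000001]: (((0 XOR 0) AND (NOT 0 XOR 1)) OR ((0 XOR 0) IMPLIES NOT 0)) -> 1
  row 2 [000010]: (((0 XOR 0) AND (NOT 1 XOR 0)) OR ((0 XOR 0) IMPLIES NOT 0)) -> 1
  row 3 [000011]: (((0 XOR 0) AND (NOT 1 XOR 1)) OR ((0 XOR 0) IMPLIES NOT 0)) -> 1
  row 4 [000100]: (((0 XOR 0) AND (NOT 0 XOR 0)) OR ((0 XOR 0) IMPLIES NOT 0)) -> 1
  (every remaining row is evaluated the same way; all 64 results are listed next)
Full result column, 8 rows per line (x1,x2,x3 fixed per line; x4,x5,x6 runs 000..111 left to right):
  rows 0-7 [x1,x2,x3=000]: 11111111  (ones: 8)
  rows 8-15 [x1,x2,x3=001]: 11111111  (ones: 8)
  rows 16-23 [x1,x2,x3=010]: 11111111  (ones: 8)
  rows 24-31 [x1,x2,x3=011]: 11111111  (ones: 8)
  rows 32-39 [x1,x2,x3=100]: 00000000  (ones: 0)
  rows 40-47 [x1,x2,x3=101]: 10011001  (ones: 4)
  rows 48-55 [x1,x2,x3=110]: 11111111  (ones: 8)
  rows 56-63 [x1,x2,x3=111]: 11111111  (ones: 8)
Count of 1-rows = 8+8+8+8+0+4+8+8 = 52

52


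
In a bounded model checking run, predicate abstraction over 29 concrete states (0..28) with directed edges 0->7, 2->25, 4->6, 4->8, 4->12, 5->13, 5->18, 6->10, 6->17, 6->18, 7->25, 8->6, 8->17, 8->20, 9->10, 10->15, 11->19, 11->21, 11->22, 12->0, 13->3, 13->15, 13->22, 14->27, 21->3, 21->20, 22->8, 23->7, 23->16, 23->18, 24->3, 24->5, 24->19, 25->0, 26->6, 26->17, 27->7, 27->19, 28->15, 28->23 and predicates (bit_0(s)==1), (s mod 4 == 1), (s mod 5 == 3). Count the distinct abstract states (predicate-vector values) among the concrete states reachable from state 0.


BFS from 0:
Concrete reachable: {0, 7, 25}
Abstract via predicates (bit_0(s)==1), (s mod 4 == 1), (s mod 5 == 3):
  (0,0,0) <- {0}
  (1,0,0) <- {7}
  (1,1,0) <- {25}
Distinct abstract states = 3

3


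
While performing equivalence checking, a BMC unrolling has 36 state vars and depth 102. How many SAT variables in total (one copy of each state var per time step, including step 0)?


BMC unrolls to depth k, creating one copy of each state var for steps 0..k.
Step count = 102 + 1 = 103 (steps 0 through 102)
Vars per step = 36
Total = 36 * 103 = 3708

3708


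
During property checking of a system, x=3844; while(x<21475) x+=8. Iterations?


Step 1: x goes from 3844 toward 21475 by 8; the body runs while x<21475, so iterations = ceil((bound-start)/step)
Step 2: Distance=17631
Step 3: ceil(17631/8)=2204

2204


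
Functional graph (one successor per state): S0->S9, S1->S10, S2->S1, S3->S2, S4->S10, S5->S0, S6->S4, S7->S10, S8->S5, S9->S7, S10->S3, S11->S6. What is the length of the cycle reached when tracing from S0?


Trace from S0 until a state repeats:
  S0 -> S9 -> S7 -> S10 -> S3 -> S2 -> S1 -> S10
S10 first seen at step 3, revisited at step 7.
Cycle length = 7 - 3 = 4

4


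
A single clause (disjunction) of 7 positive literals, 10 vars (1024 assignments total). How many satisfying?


Step 1: Total=2^10=1024
Step 2: Unsat when all 7 false: 2^3=8
Step 3: Sat=1024-8=1016

1016


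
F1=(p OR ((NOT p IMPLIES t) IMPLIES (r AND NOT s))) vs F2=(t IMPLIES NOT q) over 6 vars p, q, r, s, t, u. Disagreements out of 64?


F1 = (p OR ((NOT p IMPLIES t) IMPLIES (r AND NOT s)))
F2 = (t IMPLIES NOT q)
Evaluate both on each of 64 rows (bits = p,q,r,s,t,u):
  row 0 [000000]: F1=1 F2=1 -> 0
  row 1 [000001]: F1=1 F2=1 -> 0
  row 2 [000010]: F1=0 F2=1 (differ) -> 1
  row 3 [000011]: F1=0 F2=1 (differ) -> 1
  row 4 [000100]: F1=1 F2=1 -> 0
  (every remaining row is evaluated the same way; all 64 results are listed next)
Full result column, 8 rows per line (p,q,r fixed per line; s,t,u runs 000..111 left to right):
  rows 0-7 [p,q,r=000]: 00110011  (ones: 4)
  rows 8-15 [p,q,r=001]: 00000011  (ones: 2)
  rows 16-23 [p,q,r=010]: 00000000  (ones: 0)
  rows 24-31 [p,q,r=011]: 00110000  (ones: 2)
  rows 32-39 [p,q,r=100]: 00000000  (ones: 0)
  rows 40-47 [p,q,r=101]: 00000000  (ones: 0)
  rows 48-55 [p,q,r=110]: 00110011  (ones: 4)
  rows 56-63 [p,q,r=111]: 00110011  (ones: 4)
Disagreements = 4+2+0+2+0+0+4+4 = 16

16


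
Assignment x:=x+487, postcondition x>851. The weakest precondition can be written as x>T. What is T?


Formula: wp(x:=E, P) = P[E/x] (substitute E for x in postcondition)
Step 1: Postcondition: x>851
Step 2: Substitute x+487 for x: x+487>851
Step 3: Solve for x: x > 851-487 = 364

364


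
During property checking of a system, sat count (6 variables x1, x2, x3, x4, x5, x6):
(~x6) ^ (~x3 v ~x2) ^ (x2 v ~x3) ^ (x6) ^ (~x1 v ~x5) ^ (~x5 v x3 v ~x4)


CNF with 6 clauses over 6 vars (64 assignments).
An assignment satisfies CNF iff every clause has >=1 true literal.
Check each row (bits = x1,x2,x3,x4,x5,x6; clause T/F shown):
  row 0 [000000]: clauses=TTTFTT -> 0
  row 1 [000001]: clauses=FTTTTT -> 0
  row 2 [000010]: clauses=TTTFTT -> 0
  row 3 [000011]: clauses=FTTTTT -> 0
  row 4 [000100]: clauses=TTTFTT -> 0
  (every remaining row is evaluated the same way; all 64 results are listed next)
Full result column, 8 rows per line (x1,x2,x3 fixed per line; x4,x5,x6 runs 000..111 left to right):
  rows 0-7 [x1,x2,x3=000]: 00000000  (ones: 0)
  rows 8-15 [x1,x2,x3=001]: 00000000  (ones: 0)
  rows 16-23 [x1,x2,x3=010]: 00000000  (ones: 0)
  rows 24-31 [x1,x2,x3=011]: 00000000  (ones: 0)
  rows 32-39 [x1,x2,x3=100]: 00000000  (ones: 0)
  rows 40-47 [x1,x2,x3=101]: 00000000  (ones: 0)
  rows 48-55 [x1,x2,x3=110]: 00000000  (ones: 0)
  rows 56-63 [x1,x2,x3=111]: 00000000  (ones: 0)
Satisfying assignments = 0+0+0+0+0+0+0+0 = 0

0


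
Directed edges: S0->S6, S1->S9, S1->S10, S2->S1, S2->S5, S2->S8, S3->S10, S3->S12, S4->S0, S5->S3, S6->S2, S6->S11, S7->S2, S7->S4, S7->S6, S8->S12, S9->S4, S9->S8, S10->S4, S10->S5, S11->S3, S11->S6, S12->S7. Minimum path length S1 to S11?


BFS layer-by-layer from S1:
  dist 0: {S1}
  dist 1: {S9, S10}
  dist 2: {S4, S5, S8}
  dist 3: {S0, S3, S12}
  dist 4: {S6, S7}
  dist 5: {S2, S11}
  -> S11 reached at distance 5
Shortest path length = 5

5


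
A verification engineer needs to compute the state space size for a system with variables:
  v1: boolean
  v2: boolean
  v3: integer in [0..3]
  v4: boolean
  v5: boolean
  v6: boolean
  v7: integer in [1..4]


State space = product of domain sizes of all variables.
Domain sizes:
  v1 (boolean): 2
  v2 (boolean): 2
  v3 (integer in [0..3]): 4
  v4 (boolean): 2
  v5 (boolean): 2
  v6 (boolean): 2
  v7 (integer in [1..4]): 4
Product = 2 * 2 * 4 * 2 * 2 * 2 * 4 = 512

512


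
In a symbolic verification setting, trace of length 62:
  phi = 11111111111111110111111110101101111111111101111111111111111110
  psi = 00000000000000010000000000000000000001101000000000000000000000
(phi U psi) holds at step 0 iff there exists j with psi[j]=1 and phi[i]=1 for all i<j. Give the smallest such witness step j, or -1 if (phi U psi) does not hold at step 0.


(phi U psi) at 0: need smallest j with psi[j]=1 and phi[i]=1 for all i in [0,j).
Scan from step 0:
  step 0: phi=1, psi=0 -> continue
  step 1: phi=1, psi=0 -> continue
  step 2: phi=1, psi=0 -> continue
  step 3: phi=1, psi=0 -> continue
  step 15: psi=1 and phi held for [0,15) -> witness found
Witness step = 15

15


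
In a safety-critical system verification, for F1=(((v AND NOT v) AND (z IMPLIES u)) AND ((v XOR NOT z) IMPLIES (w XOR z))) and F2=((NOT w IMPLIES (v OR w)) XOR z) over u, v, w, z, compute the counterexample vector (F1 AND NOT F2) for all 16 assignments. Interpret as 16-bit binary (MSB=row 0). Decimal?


F1 = (((v AND NOT v) AND (z IMPLIES u)) AND ((v XOR NOT z) IMPLIES (w XOR z)))
F2 = ((NOT w IMPLIES (v OR w)) XOR z)
Counterexample to F1=>F2 is where F1=1 and F2=0.
Evaluate each row (bits = u,v,w,z, MSB first):
  row 0 [0000]: F1=0 F2=0 -> F1&~F2 -> 0
  row 1 [0001]: F1=0 F2=1 -> F1&~F2 -> 0
  row 2 [0010]: F1=0 F2=1 -> F1&~F2 -> 0
  row 3 [0011]: F1=0 F2=0 -> F1&~F2 -> 0
  row 4 [0100]: F1=0 F2=1 -> F1&~F2 -> 0
  row 5 [0101]: F1=0 F2=0 -> F1&~F2 -> 0
  row 6 [0110]: F1=0 F2=1 -> F1&~F2 -> 0
  row 7 [0111]: F1=0 F2=0 -> F1&~F2 -> 0
  row 8 [1000]: F1=0 F2=0 -> F1&~F2 -> 0
  row 9 [1001]: F1=0 F2=1 -> F1&~F2 -> 0
  row 10 [1010]: F1=0 F2=1 -> F1&~F2 -> 0
  row 11 [1011]: F1=0 F2=0 -> F1&~F2 -> 0
  row 12 [1100]: F1=0 F2=1 -> F1&~F2 -> 0
  row 13 [1101]: F1=0 F2=0 -> F1&~F2 -> 0
  row 14 [1110]: F1=0 F2=1 -> F1&~F2 -> 0
  row 15 [1111]: F1=0 F2=0 -> F1&~F2 -> 0
Full result column, 4 rows per line (u,v fixed per line; w,z runs 00..11 left to right):
  rows 0-3 [u,v=00]: 0000  = hex 0
  rows 4-7 [u,v=01]: 0000  = hex 0
  rows 8-11 [u,v=10]: 0000  = hex 0
  rows 12-15 [u,v=11]: 0000  = hex 0
Counterexample vector (row 0 .. row 15) = 0000000000000000
Output column grouped in 4s = 0000 0000 0000 0000 = 0x0000
Convert to decimal digit by digit (value = value*16 + digit):
  0 -> 0
  0*16 + 0 = 0
  0*16 + 0 = 0
  0*16 + 0 = 0
Decimal = 0

0


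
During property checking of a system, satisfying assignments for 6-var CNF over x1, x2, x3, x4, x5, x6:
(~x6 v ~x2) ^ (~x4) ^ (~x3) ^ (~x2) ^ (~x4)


CNF with 5 clauses over 6 vars (64 assignments).
An assignment satisfies CNF iff every clause has >=1 true literal.
Check each row (bits = x1,x2,x3,x4,x5,x6; clause T/F shown):
  row 0 [000000]: clauses=TTTTT -> 1
  row 1 [000001]: clauses=TTTTT -> 1
  row 2 [000010]: clauses=TTTTT -> 1
  row 3 [000011]: clauses=TTTTT -> 1
  row 4 [000100]: clauses=TFTTF -> 0
  (every remaining row is evaluated the same way; all 64 results are listed next)
Full result column, 8 rows per line (x1,x2,x3 fixed per line; x4,x5,x6 runs 000..111 left to right):
  rows 0-7 [x1,x2,x3=000]: 11110000  (ones: 4)
  rows 8-15 [x1,x2,x3=001]: 00000000  (ones: 0)
  rows 16-23 [x1,x2,x3=010]: 00000000  (ones: 0)
  rows 24-31 [x1,x2,x3=011]: 00000000  (ones: 0)
  rows 32-39 [x1,x2,x3=100]: 11110000  (ones: 4)
  rows 40-47 [x1,x2,x3=101]: 00000000  (ones: 0)
  rows 48-55 [x1,x2,x3=110]: 00000000  (ones: 0)
  rows 56-63 [x1,x2,x3=111]: 00000000  (ones: 0)
Satisfying assignments = 4+0+0+0+4+0+0+0 = 8

8


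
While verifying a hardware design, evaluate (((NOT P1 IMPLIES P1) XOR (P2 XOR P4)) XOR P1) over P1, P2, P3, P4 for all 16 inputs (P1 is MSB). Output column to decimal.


Formula: (((NOT P1 IMPLIES P1) XOR (P2 XOR P4)) XOR P1) over P1, P2, P3, P4 (16 rows)
Evaluate each row (bits = P1,P2,P3,P4, MSB first):
  row 0 [0000]: (((NOT 0 IMPLIES 0) XOR (0 XOR 0)) XOR 0) -> 0
  row 1 [0001]: (((NOT 0 IMPLIES 0) XOR (0 XOR 1)) XOR 0) -> 1
  row 2 [0010]: (((NOT 0 IMPLIES 0) XOR (0 XOR 0)) XOR 0) -> 0
  row 3 [0011]: (((NOT 0 IMPLIES 0) XOR (0 XOR 1)) XOR 0) -> 1
  row 4 [0100]: (((NOT 0 IMPLIES 0) XOR (1 XOR 0)) XOR 0) -> 1
  row 5 [0101]: (((NOT 0 IMPLIES 0) XOR (1 XOR 1)) XOR 0) -> 0
  row 6 [0110]: (((NOT 0 IMPLIES 0) XOR (1 XOR 0)) XOR 0) -> 1
  row 7 [0111]: (((NOT 0 IMPLIES 0) XOR (1 XOR 1)) XOR 0) -> 0
  row 8 [1000]: (((NOT 1 IMPLIES 1) XOR (0 XOR 0)) XOR 1) -> 0
  row 9 [1001]: (((NOT 1 IMPLIES 1) XOR (0 XOR 1)) XOR 1) -> 1
  row 10 [1010]: (((NOT 1 IMPLIES 1) XOR (0 XOR 0)) XOR 1) -> 0
  row 11 [1011]: (((NOT 1 IMPLIES 1) XOR (0 XOR 1)) XOR 1) -> 1
  row 12 [1100]: (((NOT 1 IMPLIES 1) XOR (1 XOR 0)) XOR 1) -> 1
  row 13 [1101]: (((NOT 1 IMPLIES 1) XOR (1 XOR 1)) XOR 1) -> 0
  row 14 [1110]: (((NOT 1 IMPLIES 1) XOR (1 XOR 0)) XOR 1) -> 1
  row 15 [1111]: (((NOT 1 IMPLIES 1) XOR (1 XOR 1)) XOR 1) -> 0
Full result column, 4 rows per line (P1,P2 fixed per line; P3,P4 runs 00..11 left to right):
  rows 0-3 [P1,P2=00]: 0101  = hex 5
  rows 4-7 [P1,P2=01]: 1010  = hex A
  rows 8-11 [P1,P2=10]: 0101  = hex 5
  rows 12-15 [P1,P2=11]: 1010  = hex A
Output column (row 0 .. row 15) = 0101101001011010
Output column grouped in 4s = 0101 1010 0101 1010 = 0x5A5A
Convert to decimal digit by digit (value = value*16 + digit):
  5 -> 5
  5*16 + 10 (A) = 90
  90*16 + 5 = 1445
  1445*16 + 10 (A) = 23130
Decimal = 23130

23130


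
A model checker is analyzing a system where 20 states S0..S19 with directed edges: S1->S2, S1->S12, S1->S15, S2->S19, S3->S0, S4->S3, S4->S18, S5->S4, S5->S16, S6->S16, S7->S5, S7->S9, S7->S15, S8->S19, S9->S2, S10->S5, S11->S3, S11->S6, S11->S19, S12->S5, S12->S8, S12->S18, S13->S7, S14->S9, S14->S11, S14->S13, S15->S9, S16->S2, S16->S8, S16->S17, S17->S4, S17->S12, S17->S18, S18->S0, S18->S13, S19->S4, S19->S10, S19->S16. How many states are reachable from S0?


BFS from S0:
  layer 0: {S0}
Reachable set: {S0}
Count = 1

1


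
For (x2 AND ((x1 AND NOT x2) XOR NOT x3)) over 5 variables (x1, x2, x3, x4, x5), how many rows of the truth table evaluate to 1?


Formula: (x2 AND ((x1 AND NOT x2) XOR NOT x3)) over 5 vars (32 rows)
Evaluate each row (x1, x2, x3, x4, x5 as bits, MSB first):
  row 0 [00000]: (0 AND ((0 AND NOT 0) XOR NOT 0)) -> 0
  row 1 [00001]: (0 AND ((0 AND NOT 0) XOR NOT 0)) -> 0
  row 2 [00010]: (0 AND ((0 AND NOT 0) XOR NOT 0)) -> 0
  row 3 [00011]: (0 AND ((0 AND NOT 0) XOR NOT 0)) -> 0
  row 4 [00100]: (0 AND ((0 AND NOT 0) XOR NOT 1)) -> 0
  row 5 [00101]: (0 AND ((0 AND NOT 0) XOR NOT 1)) -> 0
  row 6 [00110]: (0 AND ((0 AND NOT 0) XOR NOT 1)) -> 0
  row 7 [00111]: (0 AND ((0 AND NOT 0) XOR NOT 1)) -> 0
  row 8 [01000]: (1 AND ((0 AND NOT 1) XOR NOT 0)) -> 1
  row 9 [01001]: (1 AND ((0 AND NOT 1) XOR NOT 0)) -> 1
  row 10 [01010]: (1 AND ((0 AND NOT 1) XOR NOT 0)) -> 1
  row 11 [01011]: (1 AND ((0 AND NOT 1) XOR NOT 0)) -> 1
  row 12 [01100]: (1 AND ((0 AND NOT 1) XOR NOT 1)) -> 0
  row 13 [01101]: (1 AND ((0 AND NOT 1) XOR NOT 1)) -> 0
  row 14 [01110]: (1 AND ((0 AND NOT 1) XOR NOT 1)) -> 0
  row 15 [01111]: (1 AND ((0 AND NOT 1) XOR NOT 1)) -> 0
  row 16 [10000]: (0 AND ((1 AND NOT 0) XOR NOT 0)) -> 0
  row 17 [10001]: (0 AND ((1 AND NOT 0) XOR NOT 0)) -> 0
  row 18 [10010]: (0 AND ((1 AND NOT 0) XOR NOT 0)) -> 0
  row 19 [10011]: (0 AND ((1 AND NOT 0) XOR NOT 0)) -> 0
  row 20 [10100]: (0 AND ((1 AND NOT 0) XOR NOT 1)) -> 0
  row 21 [10101]: (0 AND ((1 AND NOT 0) XOR NOT 1)) -> 0
  row 22 [10110]: (0 AND ((1 AND NOT 0) XOR NOT 1)) -> 0
  row 23 [10111]: (0 AND ((1 AND NOT 0) XOR NOT 1)) -> 0
  row 24 [11000]: (1 AND ((1 AND NOT 1) XOR NOT 0)) -> 1
  row 25 [11001]: (1 AND ((1 AND NOT 1) XOR NOT 0)) -> 1
  row 26 [11010]: (1 AND ((1 AND NOT 1) XOR NOT 0)) -> 1
  row 27 [11011]: (1 AND ((1 AND NOT 1) XOR NOT 0)) -> 1
  row 28 [11100]: (1 AND ((1 AND NOT 1) XOR NOT 1)) -> 0
  row 29 [11101]: (1 AND ((1 AND NOT 1) XOR NOT 1)) -> 0
  row 30 [11110]: (1 AND ((1 AND NOT 1) XOR NOT 1)) -> 0
  row 31 [11111]: (1 AND ((1 AND NOT 1) XOR NOT 1)) -> 0
Full result column, 8 rows per line (x1,x2 fixed per line; x3,x4,x5 runs 000..111 left to right):
  rows 0-7 [x1,x2=00]: 00000000  (ones: 0)
  rows 8-15 [x1,x2=01]: 11110000  (ones: 4)
  rows 16-23 [x1,x2=10]: 00000000  (ones: 0)
  rows 24-31 [x1,x2=11]: 11110000  (ones: 4)
Count of 1-rows = 0+4+0+4 = 8

8
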